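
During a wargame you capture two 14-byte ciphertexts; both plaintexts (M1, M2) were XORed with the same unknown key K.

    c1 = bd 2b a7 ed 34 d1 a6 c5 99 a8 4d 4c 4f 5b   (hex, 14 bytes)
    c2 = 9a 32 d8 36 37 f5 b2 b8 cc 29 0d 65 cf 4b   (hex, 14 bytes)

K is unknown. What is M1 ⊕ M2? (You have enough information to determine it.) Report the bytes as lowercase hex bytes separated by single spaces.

27 19 7f db 03 24 14 7d 55 81 40 29 80 10

c1 ⊕ c2 = (M1 ⊕ K) ⊕ (M2 ⊕ K) = M1 ⊕ M2 — the shared key cancels under XOR.
byte 0: 189 xor 154 =  39
byte 1:  43 xor  50 =  25
byte 2: 167 xor 216 = 127
byte 3: 237 xor  54 = 219
byte 4:  52 xor  55 =   3
byte 5: 209 xor 245 =  36
byte 6: 166 xor 178 =  20
byte 7: 197 xor 184 = 125
byte 8: 153 xor 204 =  85
byte 9: 168 xor  41 = 129
byte 10:  77 xor  13 =  64
byte 11:  76 xor 101 =  41
byte 12:  79 xor 207 = 128
byte 13:  91 xor  75 =  16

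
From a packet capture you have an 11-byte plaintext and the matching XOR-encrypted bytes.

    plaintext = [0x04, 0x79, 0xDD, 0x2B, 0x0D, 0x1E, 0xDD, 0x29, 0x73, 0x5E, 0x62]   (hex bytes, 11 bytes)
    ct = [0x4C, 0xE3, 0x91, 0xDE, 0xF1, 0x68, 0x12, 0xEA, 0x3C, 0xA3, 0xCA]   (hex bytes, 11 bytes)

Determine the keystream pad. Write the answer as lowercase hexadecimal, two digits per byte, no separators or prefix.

Since ct = plaintext ⊕ pad, XORing both sides with plaintext gives pad = plaintext ⊕ ct.
00000100 ^ 01001100 = 01001000
01111001 ^ 11100011 = 10011010
11011101 ^ 10010001 = 01001100
00101011 ^ 11011110 = 11110101
00001101 ^ 11110001 = 11111100
00011110 ^ 01101000 = 01110110
11011101 ^ 00010010 = 11001111
00101001 ^ 11101010 = 11000011
01110011 ^ 00111100 = 01001111
01011110 ^ 10100011 = 11111101
01100010 ^ 11001010 = 10101000

489a4cf5fc76cfc34ffda8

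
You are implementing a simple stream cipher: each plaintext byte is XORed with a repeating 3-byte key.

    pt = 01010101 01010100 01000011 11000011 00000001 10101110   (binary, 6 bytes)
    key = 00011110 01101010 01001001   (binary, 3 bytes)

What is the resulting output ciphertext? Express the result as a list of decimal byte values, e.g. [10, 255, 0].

The 3-byte key repeats, so the effective keystream is 1e 6a 49 1e 6a 49.
byte 0: 55 ⊕ 1e = 4b
byte 1: 54 ⊕ 6a = 3e
byte 2: 43 ⊕ 49 = 0a
byte 3: c3 ⊕ 1e = dd
byte 4: 01 ⊕ 6a = 6b
byte 5: ae ⊕ 49 = e7

[75, 62, 10, 221, 107, 231]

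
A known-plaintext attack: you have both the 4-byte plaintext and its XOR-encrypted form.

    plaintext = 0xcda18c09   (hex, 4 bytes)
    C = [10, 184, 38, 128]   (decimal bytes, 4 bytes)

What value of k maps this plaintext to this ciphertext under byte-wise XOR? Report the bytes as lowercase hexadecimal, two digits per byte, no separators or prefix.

Since C = plaintext ⊕ k, XORing both sides with plaintext gives k = plaintext ⊕ C.
byte 0: 205 ^  10 = 199
byte 1: 161 ^ 184 =  25
byte 2: 140 ^  38 = 170
byte 3:   9 ^ 128 = 137

c719aa89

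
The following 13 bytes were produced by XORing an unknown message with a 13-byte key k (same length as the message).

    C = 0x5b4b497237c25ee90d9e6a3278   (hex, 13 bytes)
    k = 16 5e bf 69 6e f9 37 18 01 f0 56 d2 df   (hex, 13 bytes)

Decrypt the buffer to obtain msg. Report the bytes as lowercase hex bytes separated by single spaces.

4d 15 f6 1b 59 3b 69 f1 0c 6e 3c e0 a7

byte 0: 5b xor 16 = 4d
byte 1: 4b xor 5e = 15
byte 2: 49 xor bf = f6
byte 3: 72 xor 69 = 1b
byte 4: 37 xor 6e = 59
byte 5: c2 xor f9 = 3b
byte 6: 5e xor 37 = 69
byte 7: e9 xor 18 = f1
byte 8: 0d xor 01 = 0c
byte 9: 9e xor f0 = 6e
byte 10: 6a xor 56 = 3c
byte 11: 32 xor d2 = e0
byte 12: 78 xor df = a7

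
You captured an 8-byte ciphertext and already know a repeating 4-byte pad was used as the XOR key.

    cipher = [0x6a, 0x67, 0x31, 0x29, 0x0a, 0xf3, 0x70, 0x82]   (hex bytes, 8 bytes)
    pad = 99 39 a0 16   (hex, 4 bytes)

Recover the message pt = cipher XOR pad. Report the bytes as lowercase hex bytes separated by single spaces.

The 4-byte key repeats, so the effective keystream is 99 39 a0 16 99 39 a0 16.
byte 0: 6a XOR 99 = f3
byte 1: 67 XOR 39 = 5e
byte 2: 31 XOR a0 = 91
byte 3: 29 XOR 16 = 3f
byte 4: 0a XOR 99 = 93
byte 5: f3 XOR 39 = ca
byte 6: 70 XOR a0 = d0
byte 7: 82 XOR 16 = 94

f3 5e 91 3f 93 ca d0 94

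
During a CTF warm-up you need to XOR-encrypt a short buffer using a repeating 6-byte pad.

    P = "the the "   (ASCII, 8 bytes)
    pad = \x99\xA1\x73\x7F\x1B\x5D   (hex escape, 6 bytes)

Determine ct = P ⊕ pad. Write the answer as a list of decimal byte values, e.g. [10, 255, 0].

[237, 201, 22, 95, 111, 53, 252, 129]

The 6-byte key repeats, so the effective keystream is 99 a1 73 7f 1b 5d 99 a1.
byte 0: 74 ⊕ 99 = ed
byte 1: 68 ⊕ a1 = c9
byte 2: 65 ⊕ 73 = 16
byte 3: 20 ⊕ 7f = 5f
byte 4: 74 ⊕ 1b = 6f
byte 5: 68 ⊕ 5d = 35
byte 6: 65 ⊕ 99 = fc
byte 7: 20 ⊕ a1 = 81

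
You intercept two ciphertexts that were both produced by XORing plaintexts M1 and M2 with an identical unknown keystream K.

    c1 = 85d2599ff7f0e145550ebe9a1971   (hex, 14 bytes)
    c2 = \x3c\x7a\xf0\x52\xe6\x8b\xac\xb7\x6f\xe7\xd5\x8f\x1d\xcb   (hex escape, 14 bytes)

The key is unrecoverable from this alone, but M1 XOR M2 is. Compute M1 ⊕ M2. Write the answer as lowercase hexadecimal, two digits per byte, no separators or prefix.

c1 ⊕ c2 = (M1 ⊕ K) ⊕ (M2 ⊕ K) = M1 ⊕ M2 — the shared key cancels under XOR.
133 XOR  60 = 185
210 XOR 122 = 168
 89 XOR 240 = 169
159 XOR  82 = 205
247 XOR 230 =  17
240 XOR 139 = 123
225 XOR 172 =  77
 69 XOR 183 = 242
 85 XOR 111 =  58
 14 XOR 231 = 233
190 XOR 213 = 107
154 XOR 143 =  21
 25 XOR  29 =   4
113 XOR 203 = 186

b9a8a9cd117b4df23ae96b1504ba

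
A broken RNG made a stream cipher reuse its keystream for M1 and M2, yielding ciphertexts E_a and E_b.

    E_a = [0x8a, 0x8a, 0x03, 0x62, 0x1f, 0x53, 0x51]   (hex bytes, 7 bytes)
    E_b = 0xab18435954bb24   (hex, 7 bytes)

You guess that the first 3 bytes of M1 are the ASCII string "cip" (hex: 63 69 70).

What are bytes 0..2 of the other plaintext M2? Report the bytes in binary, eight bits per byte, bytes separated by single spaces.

First, E_a ⊕ E_b = (M1 ⊕ K) ⊕ (M2 ⊕ K) = M1 ⊕ M2, so the key drops out. Then M2 = (M1 ⊕ M2) ⊕ M1 over the first 3 bytes.
byte 0: (8a XOR ab) XOR 63 = 21 XOR 63 = 42
byte 1: (8a XOR 18) XOR 69 = 92 XOR 69 = fb
byte 2: (03 XOR 43) XOR 70 = 40 XOR 70 = 30

01000010 11111011 00110000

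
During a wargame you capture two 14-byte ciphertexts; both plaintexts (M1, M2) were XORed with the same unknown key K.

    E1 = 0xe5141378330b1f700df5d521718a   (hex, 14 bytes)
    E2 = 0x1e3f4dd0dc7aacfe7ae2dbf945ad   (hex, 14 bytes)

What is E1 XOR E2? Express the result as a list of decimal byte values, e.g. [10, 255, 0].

[251, 43, 94, 168, 239, 113, 179, 142, 119, 23, 14, 216, 52, 39]

E1 ⊕ E2 = (M1 ⊕ K) ⊕ (M2 ⊕ K) = M1 ⊕ M2 — the shared key cancels under XOR.
e5 xor 1e = fb
14 xor 3f = 2b
13 xor 4d = 5e
78 xor d0 = a8
33 xor dc = ef
0b xor 7a = 71
1f xor ac = b3
70 xor fe = 8e
0d xor 7a = 77
f5 xor e2 = 17
d5 xor db = 0e
21 xor f9 = d8
71 xor 45 = 34
8a xor ad = 27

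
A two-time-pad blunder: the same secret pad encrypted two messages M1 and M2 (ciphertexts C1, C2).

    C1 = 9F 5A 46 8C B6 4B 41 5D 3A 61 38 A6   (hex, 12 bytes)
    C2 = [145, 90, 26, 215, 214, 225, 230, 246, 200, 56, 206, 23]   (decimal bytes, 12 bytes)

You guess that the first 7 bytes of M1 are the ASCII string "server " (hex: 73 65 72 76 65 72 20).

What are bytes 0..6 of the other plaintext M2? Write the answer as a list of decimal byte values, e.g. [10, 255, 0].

[125, 101, 46, 45, 5, 216, 135]

First, C1 ⊕ C2 = (M1 ⊕ K) ⊕ (M2 ⊕ K) = M1 ⊕ M2, so the key drops out. Then M2 = (M1 ⊕ M2) ⊕ M1 over the first 7 bytes.
byte 0: (9f xor 91) xor 73 = 0e xor 73 = 7d
byte 1: (5a xor 5a) xor 65 = 00 xor 65 = 65
byte 2: (46 xor 1a) xor 72 = 5c xor 72 = 2e
byte 3: (8c xor d7) xor 76 = 5b xor 76 = 2d
byte 4: (b6 xor d6) xor 65 = 60 xor 65 = 05
byte 5: (4b xor e1) xor 72 = aa xor 72 = d8
byte 6: (41 xor e6) xor 20 = a7 xor 20 = 87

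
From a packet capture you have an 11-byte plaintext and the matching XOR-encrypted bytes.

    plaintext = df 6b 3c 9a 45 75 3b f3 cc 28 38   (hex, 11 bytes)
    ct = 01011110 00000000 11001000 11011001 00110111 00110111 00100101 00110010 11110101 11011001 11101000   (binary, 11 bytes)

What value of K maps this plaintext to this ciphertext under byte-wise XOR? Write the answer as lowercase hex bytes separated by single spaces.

Since ct = plaintext ⊕ K, XORing both sides with plaintext gives K = plaintext ⊕ ct.
df ^ 5e = 81
6b ^ 00 = 6b
3c ^ c8 = f4
9a ^ d9 = 43
45 ^ 37 = 72
75 ^ 37 = 42
3b ^ 25 = 1e
f3 ^ 32 = c1
cc ^ f5 = 39
28 ^ d9 = f1
38 ^ e8 = d0

81 6b f4 43 72 42 1e c1 39 f1 d0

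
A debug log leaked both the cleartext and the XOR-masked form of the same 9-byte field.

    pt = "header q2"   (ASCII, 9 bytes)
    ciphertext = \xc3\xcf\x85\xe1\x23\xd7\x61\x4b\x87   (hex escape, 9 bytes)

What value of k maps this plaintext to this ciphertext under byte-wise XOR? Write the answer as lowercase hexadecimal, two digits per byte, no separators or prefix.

Since ciphertext = pt ⊕ k, XORing both sides with pt gives k = pt ⊕ ciphertext.
byte 0: 68 XOR c3 = ab
byte 1: 65 XOR cf = aa
byte 2: 61 XOR 85 = e4
byte 3: 64 XOR e1 = 85
byte 4: 65 XOR 23 = 46
byte 5: 72 XOR d7 = a5
byte 6: 20 XOR 61 = 41
byte 7: 71 XOR 4b = 3a
byte 8: 32 XOR 87 = b5

abaae48546a5413ab5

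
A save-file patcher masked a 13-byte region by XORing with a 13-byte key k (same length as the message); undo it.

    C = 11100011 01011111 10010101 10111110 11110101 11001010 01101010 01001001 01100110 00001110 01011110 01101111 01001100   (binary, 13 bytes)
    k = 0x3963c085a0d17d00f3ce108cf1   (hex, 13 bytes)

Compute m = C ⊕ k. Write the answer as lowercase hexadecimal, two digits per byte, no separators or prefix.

da3c553b551b174995c04ee3bd

XOR is its own inverse, so applying the key byte-wise gives the result directly.
e3 xor 39 = da
5f xor 63 = 3c
95 xor c0 = 55
be xor 85 = 3b
f5 xor a0 = 55
ca xor d1 = 1b
6a xor 7d = 17
49 xor 00 = 49
66 xor f3 = 95
0e xor ce = c0
5e xor 10 = 4e
6f xor 8c = e3
4c xor f1 = bd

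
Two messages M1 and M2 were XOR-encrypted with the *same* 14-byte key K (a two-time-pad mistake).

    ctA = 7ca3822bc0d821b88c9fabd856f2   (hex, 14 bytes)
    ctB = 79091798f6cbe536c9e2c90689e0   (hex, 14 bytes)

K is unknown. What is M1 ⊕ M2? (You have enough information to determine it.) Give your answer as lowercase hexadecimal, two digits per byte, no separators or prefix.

05aa95b33613c48e457d62dedf12

ctA ⊕ ctB = (M1 ⊕ K) ⊕ (M2 ⊕ K) = M1 ⊕ M2 — the shared key cancels under XOR.
7c xor 79 = 05
a3 xor 09 = aa
82 xor 17 = 95
2b xor 98 = b3
c0 xor f6 = 36
d8 xor cb = 13
21 xor e5 = c4
b8 xor 36 = 8e
8c xor c9 = 45
9f xor e2 = 7d
ab xor c9 = 62
d8 xor 06 = de
56 xor 89 = df
f2 xor e0 = 12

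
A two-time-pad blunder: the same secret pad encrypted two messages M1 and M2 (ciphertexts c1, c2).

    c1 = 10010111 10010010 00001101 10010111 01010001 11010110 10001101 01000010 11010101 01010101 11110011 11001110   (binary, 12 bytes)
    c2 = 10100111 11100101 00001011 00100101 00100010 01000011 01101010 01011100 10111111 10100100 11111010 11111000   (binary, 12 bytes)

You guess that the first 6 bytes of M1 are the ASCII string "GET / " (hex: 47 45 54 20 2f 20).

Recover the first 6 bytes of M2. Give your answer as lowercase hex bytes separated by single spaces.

77 32 52 92 5c b5

First, c1 ⊕ c2 = (M1 ⊕ K) ⊕ (M2 ⊕ K) = M1 ⊕ M2, so the key drops out. Then M2 = (M1 ⊕ M2) ⊕ M1 over the first 6 bytes.
byte 0: (97 ^ a7) ^ 47 = 30 ^ 47 = 77
byte 1: (92 ^ e5) ^ 45 = 77 ^ 45 = 32
byte 2: (0d ^ 0b) ^ 54 = 06 ^ 54 = 52
byte 3: (97 ^ 25) ^ 20 = b2 ^ 20 = 92
byte 4: (51 ^ 22) ^ 2f = 73 ^ 2f = 5c
byte 5: (d6 ^ 43) ^ 20 = 95 ^ 20 = b5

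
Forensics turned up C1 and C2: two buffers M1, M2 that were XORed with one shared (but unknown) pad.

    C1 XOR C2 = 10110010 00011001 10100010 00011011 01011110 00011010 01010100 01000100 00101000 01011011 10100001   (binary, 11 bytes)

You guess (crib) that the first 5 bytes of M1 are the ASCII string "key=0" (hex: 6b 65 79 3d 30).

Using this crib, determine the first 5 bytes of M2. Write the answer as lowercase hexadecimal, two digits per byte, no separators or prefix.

Since C1 ⊕ C2 = M1 ⊕ M2, XORing with the guessed M1 bytes yields the corresponding M2 bytes: M2 = (C1 ⊕ C2) ⊕ M1.
178 ⊕ 107 = 217
 25 ⊕ 101 = 124
162 ⊕ 121 = 219
 27 ⊕  61 =  38
 94 ⊕  48 = 110

d97cdb266e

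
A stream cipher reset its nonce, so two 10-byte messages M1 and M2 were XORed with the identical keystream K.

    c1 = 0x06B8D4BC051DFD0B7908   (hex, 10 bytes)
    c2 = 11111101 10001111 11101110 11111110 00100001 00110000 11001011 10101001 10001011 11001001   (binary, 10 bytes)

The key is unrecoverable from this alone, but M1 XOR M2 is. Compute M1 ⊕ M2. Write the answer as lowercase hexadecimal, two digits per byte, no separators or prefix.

c1 ⊕ c2 = (M1 ⊕ K) ⊕ (M2 ⊕ K) = M1 ⊕ M2 — the shared key cancels under XOR.
byte 0: 00000110 XOR 11111101 = 11111011
byte 1: 10111000 XOR 10001111 = 00110111
byte 2: 11010100 XOR 11101110 = 00111010
byte 3: 10111100 XOR 11111110 = 01000010
byte 4: 00000101 XOR 00100001 = 00100100
byte 5: 00011101 XOR 00110000 = 00101101
byte 6: 11111101 XOR 11001011 = 00110110
byte 7: 00001011 XOR 10101001 = 10100010
byte 8: 01111001 XOR 10001011 = 11110010
byte 9: 00001000 XOR 11001001 = 11000001

fb373a42242d36a2f2c1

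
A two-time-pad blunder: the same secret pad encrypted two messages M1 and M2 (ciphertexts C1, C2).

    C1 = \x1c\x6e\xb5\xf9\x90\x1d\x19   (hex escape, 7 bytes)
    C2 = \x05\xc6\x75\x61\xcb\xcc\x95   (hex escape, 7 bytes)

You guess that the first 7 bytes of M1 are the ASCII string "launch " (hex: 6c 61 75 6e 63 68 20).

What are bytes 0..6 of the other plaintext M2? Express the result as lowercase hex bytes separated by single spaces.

75 c9 b5 f6 38 b9 ac

First, C1 ⊕ C2 = (M1 ⊕ K) ⊕ (M2 ⊕ K) = M1 ⊕ M2, so the key drops out. Then M2 = (M1 ⊕ M2) ⊕ M1 over the first 7 bytes.
byte 0: (1c ^ 05) ^ 6c = 19 ^ 6c = 75
byte 1: (6e ^ c6) ^ 61 = a8 ^ 61 = c9
byte 2: (b5 ^ 75) ^ 75 = c0 ^ 75 = b5
byte 3: (f9 ^ 61) ^ 6e = 98 ^ 6e = f6
byte 4: (90 ^ cb) ^ 63 = 5b ^ 63 = 38
byte 5: (1d ^ cc) ^ 68 = d1 ^ 68 = b9
byte 6: (19 ^ 95) ^ 20 = 8c ^ 20 = ac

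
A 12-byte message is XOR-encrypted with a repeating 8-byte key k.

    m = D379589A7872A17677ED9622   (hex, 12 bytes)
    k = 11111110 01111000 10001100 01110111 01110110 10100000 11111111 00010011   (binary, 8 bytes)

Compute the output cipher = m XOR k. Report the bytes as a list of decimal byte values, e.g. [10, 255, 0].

[45, 1, 212, 237, 14, 210, 94, 101, 137, 149, 26, 85]

The 8-byte key repeats, so the effective keystream is fe 78 8c 77 76 a0 ff 13 fe 78 8c 77.
byte 0: 211 ⊕ 254 =  45
byte 1: 121 ⊕ 120 =   1
byte 2:  88 ⊕ 140 = 212
byte 3: 154 ⊕ 119 = 237
byte 4: 120 ⊕ 118 =  14
byte 5: 114 ⊕ 160 = 210
byte 6: 161 ⊕ 255 =  94
byte 7: 118 ⊕  19 = 101
byte 8: 119 ⊕ 254 = 137
byte 9: 237 ⊕ 120 = 149
byte 10: 150 ⊕ 140 =  26
byte 11:  34 ⊕ 119 =  85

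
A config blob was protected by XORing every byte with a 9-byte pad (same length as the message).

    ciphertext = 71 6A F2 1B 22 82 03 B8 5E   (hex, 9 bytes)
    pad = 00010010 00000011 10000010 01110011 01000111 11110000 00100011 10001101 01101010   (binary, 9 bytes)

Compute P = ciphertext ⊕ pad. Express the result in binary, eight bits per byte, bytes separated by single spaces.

01100011 01101001 01110000 01101000 01100101 01110010 00100000 00110101 00110100

XOR is its own inverse, so applying the key byte-wise gives the result directly.
113 xor  18 =  99
106 xor   3 = 105
242 xor 130 = 112
 27 xor 115 = 104
 34 xor  71 = 101
130 xor 240 = 114
  3 xor  35 =  32
184 xor 141 =  53
 94 xor 106 =  52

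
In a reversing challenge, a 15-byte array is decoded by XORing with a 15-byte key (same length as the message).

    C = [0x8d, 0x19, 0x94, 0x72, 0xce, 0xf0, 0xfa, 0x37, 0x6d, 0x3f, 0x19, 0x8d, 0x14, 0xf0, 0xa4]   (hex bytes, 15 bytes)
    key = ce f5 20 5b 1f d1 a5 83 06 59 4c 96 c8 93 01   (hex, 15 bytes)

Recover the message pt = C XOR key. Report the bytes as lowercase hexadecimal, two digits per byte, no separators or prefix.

XOR is its own inverse, so applying the key byte-wise gives the result directly.
byte 0: 141 xor 206 =  67
byte 1:  25 xor 245 = 236
byte 2: 148 xor  32 = 180
byte 3: 114 xor  91 =  41
byte 4: 206 xor  31 = 209
byte 5: 240 xor 209 =  33
byte 6: 250 xor 165 =  95
byte 7:  55 xor 131 = 180
byte 8: 109 xor   6 = 107
byte 9:  63 xor  89 = 102
byte 10:  25 xor  76 =  85
byte 11: 141 xor 150 =  27
byte 12:  20 xor 200 = 220
byte 13: 240 xor 147 =  99
byte 14: 164 xor   1 = 165

43ecb429d1215fb46b66551bdc63a5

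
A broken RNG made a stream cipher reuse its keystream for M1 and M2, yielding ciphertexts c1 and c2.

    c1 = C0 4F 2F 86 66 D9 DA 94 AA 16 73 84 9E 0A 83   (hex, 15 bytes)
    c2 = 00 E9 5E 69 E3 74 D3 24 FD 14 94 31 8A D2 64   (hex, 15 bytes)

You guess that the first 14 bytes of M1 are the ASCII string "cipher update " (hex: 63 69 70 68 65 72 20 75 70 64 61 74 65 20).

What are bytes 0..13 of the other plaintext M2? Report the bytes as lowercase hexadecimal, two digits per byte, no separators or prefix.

a3cf0187e0df29c5276686c171f8

First, c1 ⊕ c2 = (M1 ⊕ K) ⊕ (M2 ⊕ K) = M1 ⊕ M2, so the key drops out. Then M2 = (M1 ⊕ M2) ⊕ M1 over the first 14 bytes.
byte 0: (c0 xor 00) xor 63 = c0 xor 63 = a3
byte 1: (4f xor e9) xor 69 = a6 xor 69 = cf
byte 2: (2f xor 5e) xor 70 = 71 xor 70 = 01
byte 3: (86 xor 69) xor 68 = ef xor 68 = 87
byte 4: (66 xor e3) xor 65 = 85 xor 65 = e0
byte 5: (d9 xor 74) xor 72 = ad xor 72 = df
byte 6: (da xor d3) xor 20 = 09 xor 20 = 29
byte 7: (94 xor 24) xor 75 = b0 xor 75 = c5
byte 8: (aa xor fd) xor 70 = 57 xor 70 = 27
byte 9: (16 xor 14) xor 64 = 02 xor 64 = 66
byte 10: (73 xor 94) xor 61 = e7 xor 61 = 86
byte 11: (84 xor 31) xor 74 = b5 xor 74 = c1
byte 12: (9e xor 8a) xor 65 = 14 xor 65 = 71
byte 13: (0a xor d2) xor 20 = d8 xor 20 = f8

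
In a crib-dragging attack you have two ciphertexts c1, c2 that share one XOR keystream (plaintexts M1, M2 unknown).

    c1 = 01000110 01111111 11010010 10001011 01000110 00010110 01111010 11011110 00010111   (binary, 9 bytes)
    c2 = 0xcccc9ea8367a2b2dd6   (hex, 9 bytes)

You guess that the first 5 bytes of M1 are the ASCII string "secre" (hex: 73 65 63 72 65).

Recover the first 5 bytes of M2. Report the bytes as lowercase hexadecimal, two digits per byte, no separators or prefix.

First, c1 ⊕ c2 = (M1 ⊕ K) ⊕ (M2 ⊕ K) = M1 ⊕ M2, so the key drops out. Then M2 = (M1 ⊕ M2) ⊕ M1 over the first 5 bytes.
byte 0: (46 ^ cc) ^ 73 = 8a ^ 73 = f9
byte 1: (7f ^ cc) ^ 65 = b3 ^ 65 = d6
byte 2: (d2 ^ 9e) ^ 63 = 4c ^ 63 = 2f
byte 3: (8b ^ a8) ^ 72 = 23 ^ 72 = 51
byte 4: (46 ^ 36) ^ 65 = 70 ^ 65 = 15

f9d62f5115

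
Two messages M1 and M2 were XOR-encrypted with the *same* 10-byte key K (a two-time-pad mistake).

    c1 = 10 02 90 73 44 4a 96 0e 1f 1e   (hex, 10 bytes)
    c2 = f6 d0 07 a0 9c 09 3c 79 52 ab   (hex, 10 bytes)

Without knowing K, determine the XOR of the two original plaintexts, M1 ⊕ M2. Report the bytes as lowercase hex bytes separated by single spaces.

c1 ⊕ c2 = (M1 ⊕ K) ⊕ (M2 ⊕ K) = M1 ⊕ M2 — the shared key cancels under XOR.
10 xor f6 = e6
02 xor d0 = d2
90 xor 07 = 97
73 xor a0 = d3
44 xor 9c = d8
4a xor 09 = 43
96 xor 3c = aa
0e xor 79 = 77
1f xor 52 = 4d
1e xor ab = b5

e6 d2 97 d3 d8 43 aa 77 4d b5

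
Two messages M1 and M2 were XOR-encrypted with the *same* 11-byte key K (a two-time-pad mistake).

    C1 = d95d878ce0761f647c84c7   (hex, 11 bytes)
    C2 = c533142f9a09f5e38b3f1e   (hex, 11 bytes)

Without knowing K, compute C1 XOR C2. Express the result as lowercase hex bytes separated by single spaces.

C1 ⊕ C2 = (M1 ⊕ K) ⊕ (M2 ⊕ K) = M1 ⊕ M2 — the shared key cancels under XOR.
byte 0: d9 ^ c5 = 1c
byte 1: 5d ^ 33 = 6e
byte 2: 87 ^ 14 = 93
byte 3: 8c ^ 2f = a3
byte 4: e0 ^ 9a = 7a
byte 5: 76 ^ 09 = 7f
byte 6: 1f ^ f5 = ea
byte 7: 64 ^ e3 = 87
byte 8: 7c ^ 8b = f7
byte 9: 84 ^ 3f = bb
byte 10: c7 ^ 1e = d9

1c 6e 93 a3 7a 7f ea 87 f7 bb d9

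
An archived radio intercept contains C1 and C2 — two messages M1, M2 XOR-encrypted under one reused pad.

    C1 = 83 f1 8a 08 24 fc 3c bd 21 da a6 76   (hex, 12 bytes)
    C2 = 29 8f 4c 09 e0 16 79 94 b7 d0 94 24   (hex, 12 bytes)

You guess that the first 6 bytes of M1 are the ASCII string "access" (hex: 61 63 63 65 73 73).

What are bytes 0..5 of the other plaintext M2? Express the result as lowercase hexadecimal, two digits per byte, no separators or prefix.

First, C1 ⊕ C2 = (M1 ⊕ K) ⊕ (M2 ⊕ K) = M1 ⊕ M2, so the key drops out. Then M2 = (M1 ⊕ M2) ⊕ M1 over the first 6 bytes.
byte 0: (83 xor 29) xor 61 = aa xor 61 = cb
byte 1: (f1 xor 8f) xor 63 = 7e xor 63 = 1d
byte 2: (8a xor 4c) xor 63 = c6 xor 63 = a5
byte 3: (08 xor 09) xor 65 = 01 xor 65 = 64
byte 4: (24 xor e0) xor 73 = c4 xor 73 = b7
byte 5: (fc xor 16) xor 73 = ea xor 73 = 99

cb1da564b799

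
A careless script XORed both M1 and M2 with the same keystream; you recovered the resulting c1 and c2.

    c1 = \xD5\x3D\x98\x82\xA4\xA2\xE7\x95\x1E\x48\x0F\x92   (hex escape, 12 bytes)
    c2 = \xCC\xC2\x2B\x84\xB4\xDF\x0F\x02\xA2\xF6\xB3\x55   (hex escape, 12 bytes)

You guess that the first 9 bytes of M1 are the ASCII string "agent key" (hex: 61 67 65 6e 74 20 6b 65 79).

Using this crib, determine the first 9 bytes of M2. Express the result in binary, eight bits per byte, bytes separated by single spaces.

First, c1 ⊕ c2 = (M1 ⊕ K) ⊕ (M2 ⊕ K) = M1 ⊕ M2, so the key drops out. Then M2 = (M1 ⊕ M2) ⊕ M1 over the first 9 bytes.
byte 0: (d5 xor cc) xor 61 = 19 xor 61 = 78
byte 1: (3d xor c2) xor 67 = ff xor 67 = 98
byte 2: (98 xor 2b) xor 65 = b3 xor 65 = d6
byte 3: (82 xor 84) xor 6e = 06 xor 6e = 68
byte 4: (a4 xor b4) xor 74 = 10 xor 74 = 64
byte 5: (a2 xor df) xor 20 = 7d xor 20 = 5d
byte 6: (e7 xor 0f) xor 6b = e8 xor 6b = 83
byte 7: (95 xor 02) xor 65 = 97 xor 65 = f2
byte 8: (1e xor a2) xor 79 = bc xor 79 = c5

01111000 10011000 11010110 01101000 01100100 01011101 10000011 11110010 11000101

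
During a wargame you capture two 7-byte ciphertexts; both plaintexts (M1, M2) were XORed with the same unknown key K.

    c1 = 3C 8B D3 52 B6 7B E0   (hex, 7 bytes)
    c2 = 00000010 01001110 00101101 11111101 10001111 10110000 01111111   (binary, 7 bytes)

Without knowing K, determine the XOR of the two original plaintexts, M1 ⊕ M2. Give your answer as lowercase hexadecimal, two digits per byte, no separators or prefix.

3ec5feaf39cb9f

c1 ⊕ c2 = (M1 ⊕ K) ⊕ (M2 ⊕ K) = M1 ⊕ M2 — the shared key cancels under XOR.
byte 0: 3c xor 02 = 3e
byte 1: 8b xor 4e = c5
byte 2: d3 xor 2d = fe
byte 3: 52 xor fd = af
byte 4: b6 xor 8f = 39
byte 5: 7b xor b0 = cb
byte 6: e0 xor 7f = 9f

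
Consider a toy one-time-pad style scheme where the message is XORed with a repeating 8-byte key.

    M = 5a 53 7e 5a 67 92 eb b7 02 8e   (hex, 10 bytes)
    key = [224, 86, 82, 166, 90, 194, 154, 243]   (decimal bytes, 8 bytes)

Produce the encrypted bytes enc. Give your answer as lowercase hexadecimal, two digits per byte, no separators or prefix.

ba052cfc3d507144e2d8

The 8-byte key repeats, so the effective keystream is e0 56 52 a6 5a c2 9a f3 e0 56.
byte 0: 01011010 ⊕ 11100000 = 10111010
byte 1: 01010011 ⊕ 01010110 = 00000101
byte 2: 01111110 ⊕ 01010010 = 00101100
byte 3: 01011010 ⊕ 10100110 = 11111100
byte 4: 01100111 ⊕ 01011010 = 00111101
byte 5: 10010010 ⊕ 11000010 = 01010000
byte 6: 11101011 ⊕ 10011010 = 01110001
byte 7: 10110111 ⊕ 11110011 = 01000100
byte 8: 00000010 ⊕ 11100000 = 11100010
byte 9: 10001110 ⊕ 01010110 = 11011000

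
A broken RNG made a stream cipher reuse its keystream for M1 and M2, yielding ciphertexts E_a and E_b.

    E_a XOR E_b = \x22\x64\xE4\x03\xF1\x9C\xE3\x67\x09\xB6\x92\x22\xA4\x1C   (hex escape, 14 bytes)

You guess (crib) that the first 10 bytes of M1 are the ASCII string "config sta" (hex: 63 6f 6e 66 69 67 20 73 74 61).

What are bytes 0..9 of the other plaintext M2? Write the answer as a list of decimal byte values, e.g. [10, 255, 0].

Since E_a ⊕ E_b = M1 ⊕ M2, XORing with the guessed M1 bytes yields the corresponding M2 bytes: M2 = (E_a ⊕ E_b) ⊕ M1.
22 ⊕ 63 = 41
64 ⊕ 6f = 0b
e4 ⊕ 6e = 8a
03 ⊕ 66 = 65
f1 ⊕ 69 = 98
9c ⊕ 67 = fb
e3 ⊕ 20 = c3
67 ⊕ 73 = 14
09 ⊕ 74 = 7d
b6 ⊕ 61 = d7

[65, 11, 138, 101, 152, 251, 195, 20, 125, 215]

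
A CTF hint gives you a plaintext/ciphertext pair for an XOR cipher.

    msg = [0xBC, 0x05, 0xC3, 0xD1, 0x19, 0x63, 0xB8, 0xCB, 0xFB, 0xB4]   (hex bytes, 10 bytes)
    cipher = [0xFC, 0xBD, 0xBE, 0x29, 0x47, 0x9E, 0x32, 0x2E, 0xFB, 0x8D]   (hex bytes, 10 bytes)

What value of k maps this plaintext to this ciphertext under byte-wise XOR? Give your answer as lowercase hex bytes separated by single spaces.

Since cipher = msg ⊕ k, XORing both sides with msg gives k = msg ⊕ cipher.
byte 0: bc ^ fc = 40
byte 1: 05 ^ bd = b8
byte 2: c3 ^ be = 7d
byte 3: d1 ^ 29 = f8
byte 4: 19 ^ 47 = 5e
byte 5: 63 ^ 9e = fd
byte 6: b8 ^ 32 = 8a
byte 7: cb ^ 2e = e5
byte 8: fb ^ fb = 00
byte 9: b4 ^ 8d = 39

40 b8 7d f8 5e fd 8a e5 00 39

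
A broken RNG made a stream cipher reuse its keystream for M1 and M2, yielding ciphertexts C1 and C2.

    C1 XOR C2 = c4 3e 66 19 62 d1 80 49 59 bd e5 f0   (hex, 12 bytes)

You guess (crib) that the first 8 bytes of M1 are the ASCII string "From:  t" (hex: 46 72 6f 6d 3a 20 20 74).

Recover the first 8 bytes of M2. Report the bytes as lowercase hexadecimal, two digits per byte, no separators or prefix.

Since C1 ⊕ C2 = M1 ⊕ M2, XORing with the guessed M1 bytes yields the corresponding M2 bytes: M2 = (C1 ⊕ C2) ⊕ M1.
byte 0: c4 ⊕ 46 = 82
byte 1: 3e ⊕ 72 = 4c
byte 2: 66 ⊕ 6f = 09
byte 3: 19 ⊕ 6d = 74
byte 4: 62 ⊕ 3a = 58
byte 5: d1 ⊕ 20 = f1
byte 6: 80 ⊕ 20 = a0
byte 7: 49 ⊕ 74 = 3d

824c097458f1a03d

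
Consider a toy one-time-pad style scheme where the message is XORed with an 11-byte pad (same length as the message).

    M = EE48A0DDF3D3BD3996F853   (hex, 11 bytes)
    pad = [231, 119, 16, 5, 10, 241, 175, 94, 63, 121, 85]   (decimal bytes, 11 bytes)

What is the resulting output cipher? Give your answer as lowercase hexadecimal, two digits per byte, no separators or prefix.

093fb0d8f9221267a98106

XOR is its own inverse, so applying the key byte-wise gives the result directly.
ee XOR e7 = 09
48 XOR 77 = 3f
a0 XOR 10 = b0
dd XOR 05 = d8
f3 XOR 0a = f9
d3 XOR f1 = 22
bd XOR af = 12
39 XOR 5e = 67
96 XOR 3f = a9
f8 XOR 79 = 81
53 XOR 55 = 06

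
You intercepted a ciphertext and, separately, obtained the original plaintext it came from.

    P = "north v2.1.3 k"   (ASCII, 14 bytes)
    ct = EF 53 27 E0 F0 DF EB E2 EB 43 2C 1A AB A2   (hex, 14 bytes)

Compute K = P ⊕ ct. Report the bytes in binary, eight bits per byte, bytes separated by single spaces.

10000001 00111100 01010101 10010100 10011000 11111111 10011101 11010000 11000101 01110010 00000010 00101001 10001011 11001001

Since ct = P ⊕ K, XORing both sides with P gives K = P ⊕ ct.
6e ⊕ ef = 81
6f ⊕ 53 = 3c
72 ⊕ 27 = 55
74 ⊕ e0 = 94
68 ⊕ f0 = 98
20 ⊕ df = ff
76 ⊕ eb = 9d
32 ⊕ e2 = d0
2e ⊕ eb = c5
31 ⊕ 43 = 72
2e ⊕ 2c = 02
33 ⊕ 1a = 29
20 ⊕ ab = 8b
6b ⊕ a2 = c9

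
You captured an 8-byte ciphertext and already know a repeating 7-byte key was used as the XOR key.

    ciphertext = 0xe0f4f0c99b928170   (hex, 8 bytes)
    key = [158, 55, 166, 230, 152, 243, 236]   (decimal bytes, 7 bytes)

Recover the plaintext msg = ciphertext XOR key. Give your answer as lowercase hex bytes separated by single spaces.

The 7-byte key repeats, so the effective keystream is 9e 37 a6 e6 98 f3 ec 9e.
byte 0: e0 ^ 9e = 7e
byte 1: f4 ^ 37 = c3
byte 2: f0 ^ a6 = 56
byte 3: c9 ^ e6 = 2f
byte 4: 9b ^ 98 = 03
byte 5: 92 ^ f3 = 61
byte 6: 81 ^ ec = 6d
byte 7: 70 ^ 9e = ee

7e c3 56 2f 03 61 6d ee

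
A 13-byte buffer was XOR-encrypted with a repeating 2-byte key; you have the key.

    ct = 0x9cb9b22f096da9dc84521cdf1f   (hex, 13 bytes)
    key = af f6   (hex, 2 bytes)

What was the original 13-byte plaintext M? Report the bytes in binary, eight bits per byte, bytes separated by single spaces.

00110011 01001111 00011101 11011001 10100110 10011011 00000110 00101010 00101011 10100100 10110011 00101001 10110000

The 2-byte key repeats, so the effective keystream is af f6 af f6 af f6 af f6 af f6 af f6 af.
byte 0: 10011100 ⊕ 10101111 = 00110011
byte 1: 10111001 ⊕ 11110110 = 01001111
byte 2: 10110010 ⊕ 10101111 = 00011101
byte 3: 00101111 ⊕ 11110110 = 11011001
byte 4: 00001001 ⊕ 10101111 = 10100110
byte 5: 01101101 ⊕ 11110110 = 10011011
byte 6: 10101001 ⊕ 10101111 = 00000110
byte 7: 11011100 ⊕ 11110110 = 00101010
byte 8: 10000100 ⊕ 10101111 = 00101011
byte 9: 01010010 ⊕ 11110110 = 10100100
byte 10: 00011100 ⊕ 10101111 = 10110011
byte 11: 11011111 ⊕ 11110110 = 00101001
byte 12: 00011111 ⊕ 10101111 = 10110000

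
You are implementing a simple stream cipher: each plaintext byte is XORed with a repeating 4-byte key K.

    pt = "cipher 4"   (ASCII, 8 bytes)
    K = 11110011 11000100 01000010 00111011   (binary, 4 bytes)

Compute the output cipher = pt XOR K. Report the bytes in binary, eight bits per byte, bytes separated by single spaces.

10010000 10101101 00110010 01010011 10010110 10110110 01100010 00001111

The 4-byte key repeats, so the effective keystream is f3 c4 42 3b f3 c4 42 3b.
byte 0:  99 xor 243 = 144
byte 1: 105 xor 196 = 173
byte 2: 112 xor  66 =  50
byte 3: 104 xor  59 =  83
byte 4: 101 xor 243 = 150
byte 5: 114 xor 196 = 182
byte 6:  32 xor  66 =  98
byte 7:  52 xor  59 =  15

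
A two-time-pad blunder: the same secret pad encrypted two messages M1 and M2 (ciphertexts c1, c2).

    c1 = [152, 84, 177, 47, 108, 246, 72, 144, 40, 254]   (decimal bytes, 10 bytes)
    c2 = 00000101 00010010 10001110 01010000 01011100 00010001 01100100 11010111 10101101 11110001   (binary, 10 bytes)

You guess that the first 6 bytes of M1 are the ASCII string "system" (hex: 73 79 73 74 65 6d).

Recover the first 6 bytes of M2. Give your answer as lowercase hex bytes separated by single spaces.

First, c1 ⊕ c2 = (M1 ⊕ K) ⊕ (M2 ⊕ K) = M1 ⊕ M2, so the key drops out. Then M2 = (M1 ⊕ M2) ⊕ M1 over the first 6 bytes.
byte 0: (98 XOR 05) XOR 73 = 9d XOR 73 = ee
byte 1: (54 XOR 12) XOR 79 = 46 XOR 79 = 3f
byte 2: (b1 XOR 8e) XOR 73 = 3f XOR 73 = 4c
byte 3: (2f XOR 50) XOR 74 = 7f XOR 74 = 0b
byte 4: (6c XOR 5c) XOR 65 = 30 XOR 65 = 55
byte 5: (f6 XOR 11) XOR 6d = e7 XOR 6d = 8a

ee 3f 4c 0b 55 8a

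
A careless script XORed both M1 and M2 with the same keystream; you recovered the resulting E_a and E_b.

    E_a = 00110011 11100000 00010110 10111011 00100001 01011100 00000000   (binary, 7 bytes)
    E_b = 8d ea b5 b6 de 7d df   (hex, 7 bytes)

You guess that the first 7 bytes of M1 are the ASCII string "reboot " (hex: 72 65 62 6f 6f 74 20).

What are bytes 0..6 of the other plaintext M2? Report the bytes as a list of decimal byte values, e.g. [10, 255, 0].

First, E_a ⊕ E_b = (M1 ⊕ K) ⊕ (M2 ⊕ K) = M1 ⊕ M2, so the key drops out. Then M2 = (M1 ⊕ M2) ⊕ M1 over the first 7 bytes.
byte 0: (33 ^ 8d) ^ 72 = be ^ 72 = cc
byte 1: (e0 ^ ea) ^ 65 = 0a ^ 65 = 6f
byte 2: (16 ^ b5) ^ 62 = a3 ^ 62 = c1
byte 3: (bb ^ b6) ^ 6f = 0d ^ 6f = 62
byte 4: (21 ^ de) ^ 6f = ff ^ 6f = 90
byte 5: (5c ^ 7d) ^ 74 = 21 ^ 74 = 55
byte 6: (00 ^ df) ^ 20 = df ^ 20 = ff

[204, 111, 193, 98, 144, 85, 255]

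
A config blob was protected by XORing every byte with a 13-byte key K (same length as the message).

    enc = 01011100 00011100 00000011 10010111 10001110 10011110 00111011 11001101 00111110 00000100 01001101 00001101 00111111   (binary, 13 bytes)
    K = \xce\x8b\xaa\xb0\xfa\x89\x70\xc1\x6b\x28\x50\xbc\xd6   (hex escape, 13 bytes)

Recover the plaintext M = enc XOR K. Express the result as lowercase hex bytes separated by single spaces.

 92 XOR 206 = 146
 28 XOR 139 = 151
  3 XOR 170 = 169
151 XOR 176 =  39
142 XOR 250 = 116
158 XOR 137 =  23
 59 XOR 112 =  75
205 XOR 193 =  12
 62 XOR 107 =  85
  4 XOR  40 =  44
 77 XOR  80 =  29
 13 XOR 188 = 177
 63 XOR 214 = 233

92 97 a9 27 74 17 4b 0c 55 2c 1d b1 e9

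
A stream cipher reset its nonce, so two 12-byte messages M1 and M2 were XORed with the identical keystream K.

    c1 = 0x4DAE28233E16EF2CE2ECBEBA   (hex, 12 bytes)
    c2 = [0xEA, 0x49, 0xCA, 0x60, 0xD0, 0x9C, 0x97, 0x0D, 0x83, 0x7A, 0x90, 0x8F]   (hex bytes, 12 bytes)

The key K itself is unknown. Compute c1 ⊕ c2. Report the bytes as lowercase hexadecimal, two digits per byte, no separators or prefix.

a7e7e243ee8a782161962e35

c1 ⊕ c2 = (M1 ⊕ K) ⊕ (M2 ⊕ K) = M1 ⊕ M2 — the shared key cancels under XOR.
 77 xor 234 = 167
174 xor  73 = 231
 40 xor 202 = 226
 35 xor  96 =  67
 62 xor 208 = 238
 22 xor 156 = 138
239 xor 151 = 120
 44 xor  13 =  33
226 xor 131 =  97
236 xor 122 = 150
190 xor 144 =  46
186 xor 143 =  53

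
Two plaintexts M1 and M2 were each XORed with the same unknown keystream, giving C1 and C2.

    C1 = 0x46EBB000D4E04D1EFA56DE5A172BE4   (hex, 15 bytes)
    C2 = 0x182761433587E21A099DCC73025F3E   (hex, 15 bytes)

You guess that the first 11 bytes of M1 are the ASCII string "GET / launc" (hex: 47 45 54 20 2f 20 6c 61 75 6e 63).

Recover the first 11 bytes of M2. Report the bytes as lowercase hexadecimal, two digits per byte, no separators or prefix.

19898563ce47c36586a571

First, C1 ⊕ C2 = (M1 ⊕ K) ⊕ (M2 ⊕ K) = M1 ⊕ M2, so the key drops out. Then M2 = (M1 ⊕ M2) ⊕ M1 over the first 11 bytes.
byte 0: (46 ⊕ 18) ⊕ 47 = 5e ⊕ 47 = 19
byte 1: (eb ⊕ 27) ⊕ 45 = cc ⊕ 45 = 89
byte 2: (b0 ⊕ 61) ⊕ 54 = d1 ⊕ 54 = 85
byte 3: (00 ⊕ 43) ⊕ 20 = 43 ⊕ 20 = 63
byte 4: (d4 ⊕ 35) ⊕ 2f = e1 ⊕ 2f = ce
byte 5: (e0 ⊕ 87) ⊕ 20 = 67 ⊕ 20 = 47
byte 6: (4d ⊕ e2) ⊕ 6c = af ⊕ 6c = c3
byte 7: (1e ⊕ 1a) ⊕ 61 = 04 ⊕ 61 = 65
byte 8: (fa ⊕ 09) ⊕ 75 = f3 ⊕ 75 = 86
byte 9: (56 ⊕ 9d) ⊕ 6e = cb ⊕ 6e = a5
byte 10: (de ⊕ cc) ⊕ 63 = 12 ⊕ 63 = 71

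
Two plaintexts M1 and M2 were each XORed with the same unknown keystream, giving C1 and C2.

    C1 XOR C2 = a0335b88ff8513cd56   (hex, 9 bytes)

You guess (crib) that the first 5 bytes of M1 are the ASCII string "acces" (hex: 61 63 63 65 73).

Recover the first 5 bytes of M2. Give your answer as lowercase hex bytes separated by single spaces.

Since C1 ⊕ C2 = M1 ⊕ M2, XORing with the guessed M1 bytes yields the corresponding M2 bytes: M2 = (C1 ⊕ C2) ⊕ M1.
a0 ⊕ 61 = c1
33 ⊕ 63 = 50
5b ⊕ 63 = 38
88 ⊕ 65 = ed
ff ⊕ 73 = 8c

c1 50 38 ed 8c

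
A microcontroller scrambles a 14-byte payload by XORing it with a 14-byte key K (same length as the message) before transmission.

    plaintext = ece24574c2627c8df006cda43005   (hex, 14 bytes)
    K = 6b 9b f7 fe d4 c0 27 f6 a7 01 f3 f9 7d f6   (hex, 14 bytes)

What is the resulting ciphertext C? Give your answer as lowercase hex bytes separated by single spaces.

87 79 b2 8a 16 a2 5b 7b 57 07 3e 5d 4d f3

11101100 ⊕ 01101011 = 10000111
11100010 ⊕ 10011011 = 01111001
01000101 ⊕ 11110111 = 10110010
01110100 ⊕ 11111110 = 10001010
11000010 ⊕ 11010100 = 00010110
01100010 ⊕ 11000000 = 10100010
01111100 ⊕ 00100111 = 01011011
10001101 ⊕ 11110110 = 01111011
11110000 ⊕ 10100111 = 01010111
00000110 ⊕ 00000001 = 00000111
11001101 ⊕ 11110011 = 00111110
10100100 ⊕ 11111001 = 01011101
00110000 ⊕ 01111101 = 01001101
00000101 ⊕ 11110110 = 11110011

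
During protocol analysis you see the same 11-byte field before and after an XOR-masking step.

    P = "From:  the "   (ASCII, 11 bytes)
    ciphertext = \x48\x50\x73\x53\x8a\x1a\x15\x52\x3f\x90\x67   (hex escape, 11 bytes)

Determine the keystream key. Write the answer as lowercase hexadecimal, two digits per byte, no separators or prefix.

0e221c3eb03a352657f547

Since ciphertext = P ⊕ key, XORing both sides with P gives key = P ⊕ ciphertext.
byte 0: 46 XOR 48 = 0e
byte 1: 72 XOR 50 = 22
byte 2: 6f XOR 73 = 1c
byte 3: 6d XOR 53 = 3e
byte 4: 3a XOR 8a = b0
byte 5: 20 XOR 1a = 3a
byte 6: 20 XOR 15 = 35
byte 7: 74 XOR 52 = 26
byte 8: 68 XOR 3f = 57
byte 9: 65 XOR 90 = f5
byte 10: 20 XOR 67 = 47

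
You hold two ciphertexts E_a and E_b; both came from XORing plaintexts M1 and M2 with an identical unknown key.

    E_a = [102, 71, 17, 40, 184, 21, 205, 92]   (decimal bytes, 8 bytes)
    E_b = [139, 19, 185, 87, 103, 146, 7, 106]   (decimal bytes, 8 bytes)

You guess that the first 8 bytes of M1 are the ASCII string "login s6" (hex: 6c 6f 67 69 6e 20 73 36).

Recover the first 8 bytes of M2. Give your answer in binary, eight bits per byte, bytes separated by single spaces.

First, E_a ⊕ E_b = (M1 ⊕ K) ⊕ (M2 ⊕ K) = M1 ⊕ M2, so the key drops out. Then M2 = (M1 ⊕ M2) ⊕ M1 over the first 8 bytes.
byte 0: (66 ^ 8b) ^ 6c = ed ^ 6c = 81
byte 1: (47 ^ 13) ^ 6f = 54 ^ 6f = 3b
byte 2: (11 ^ b9) ^ 67 = a8 ^ 67 = cf
byte 3: (28 ^ 57) ^ 69 = 7f ^ 69 = 16
byte 4: (b8 ^ 67) ^ 6e = df ^ 6e = b1
byte 5: (15 ^ 92) ^ 20 = 87 ^ 20 = a7
byte 6: (cd ^ 07) ^ 73 = ca ^ 73 = b9
byte 7: (5c ^ 6a) ^ 36 = 36 ^ 36 = 00

10000001 00111011 11001111 00010110 10110001 10100111 10111001 00000000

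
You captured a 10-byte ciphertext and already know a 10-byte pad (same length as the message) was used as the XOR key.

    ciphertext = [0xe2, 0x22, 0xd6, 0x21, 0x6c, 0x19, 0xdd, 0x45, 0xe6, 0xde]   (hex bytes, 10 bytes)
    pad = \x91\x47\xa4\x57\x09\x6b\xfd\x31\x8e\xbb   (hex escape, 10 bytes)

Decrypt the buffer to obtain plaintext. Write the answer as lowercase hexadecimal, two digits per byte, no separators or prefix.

73657276657220746865

e2 ^ 91 = 73
22 ^ 47 = 65
d6 ^ a4 = 72
21 ^ 57 = 76
6c ^ 09 = 65
19 ^ 6b = 72
dd ^ fd = 20
45 ^ 31 = 74
e6 ^ 8e = 68
de ^ bb = 65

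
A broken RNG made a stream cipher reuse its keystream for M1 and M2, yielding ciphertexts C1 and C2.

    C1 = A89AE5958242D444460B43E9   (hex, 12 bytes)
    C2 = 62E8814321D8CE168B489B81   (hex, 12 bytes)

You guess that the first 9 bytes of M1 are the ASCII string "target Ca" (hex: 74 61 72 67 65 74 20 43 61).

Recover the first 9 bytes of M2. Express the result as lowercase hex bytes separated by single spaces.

First, C1 ⊕ C2 = (M1 ⊕ K) ⊕ (M2 ⊕ K) = M1 ⊕ M2, so the key drops out. Then M2 = (M1 ⊕ M2) ⊕ M1 over the first 9 bytes.
byte 0: (a8 ^ 62) ^ 74 = ca ^ 74 = be
byte 1: (9a ^ e8) ^ 61 = 72 ^ 61 = 13
byte 2: (e5 ^ 81) ^ 72 = 64 ^ 72 = 16
byte 3: (95 ^ 43) ^ 67 = d6 ^ 67 = b1
byte 4: (82 ^ 21) ^ 65 = a3 ^ 65 = c6
byte 5: (42 ^ d8) ^ 74 = 9a ^ 74 = ee
byte 6: (d4 ^ ce) ^ 20 = 1a ^ 20 = 3a
byte 7: (44 ^ 16) ^ 43 = 52 ^ 43 = 11
byte 8: (46 ^ 8b) ^ 61 = cd ^ 61 = ac

be 13 16 b1 c6 ee 3a 11 ac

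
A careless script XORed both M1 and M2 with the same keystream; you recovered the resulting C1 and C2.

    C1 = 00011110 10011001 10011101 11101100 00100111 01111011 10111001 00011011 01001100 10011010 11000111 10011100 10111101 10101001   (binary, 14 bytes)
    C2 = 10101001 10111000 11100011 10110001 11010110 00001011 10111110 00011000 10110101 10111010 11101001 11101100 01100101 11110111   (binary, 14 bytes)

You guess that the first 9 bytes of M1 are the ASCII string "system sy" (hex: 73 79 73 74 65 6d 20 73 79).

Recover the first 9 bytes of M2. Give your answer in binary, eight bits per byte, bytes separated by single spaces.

First, C1 ⊕ C2 = (M1 ⊕ K) ⊕ (M2 ⊕ K) = M1 ⊕ M2, so the key drops out. Then M2 = (M1 ⊕ M2) ⊕ M1 over the first 9 bytes.
byte 0: (1e ^ a9) ^ 73 = b7 ^ 73 = c4
byte 1: (99 ^ b8) ^ 79 = 21 ^ 79 = 58
byte 2: (9d ^ e3) ^ 73 = 7e ^ 73 = 0d
byte 3: (ec ^ b1) ^ 74 = 5d ^ 74 = 29
byte 4: (27 ^ d6) ^ 65 = f1 ^ 65 = 94
byte 5: (7b ^ 0b) ^ 6d = 70 ^ 6d = 1d
byte 6: (b9 ^ be) ^ 20 = 07 ^ 20 = 27
byte 7: (1b ^ 18) ^ 73 = 03 ^ 73 = 70
byte 8: (4c ^ b5) ^ 79 = f9 ^ 79 = 80

11000100 01011000 00001101 00101001 10010100 00011101 00100111 01110000 10000000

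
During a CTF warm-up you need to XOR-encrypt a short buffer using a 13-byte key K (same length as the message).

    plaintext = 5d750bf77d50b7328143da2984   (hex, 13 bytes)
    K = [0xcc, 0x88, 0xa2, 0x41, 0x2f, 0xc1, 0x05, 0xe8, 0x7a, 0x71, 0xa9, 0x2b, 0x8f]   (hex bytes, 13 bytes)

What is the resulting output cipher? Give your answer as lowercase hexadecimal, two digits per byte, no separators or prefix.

91fda9b65291b2dafb3273020b

byte 0: 5d ⊕ cc = 91
byte 1: 75 ⊕ 88 = fd
byte 2: 0b ⊕ a2 = a9
byte 3: f7 ⊕ 41 = b6
byte 4: 7d ⊕ 2f = 52
byte 5: 50 ⊕ c1 = 91
byte 6: b7 ⊕ 05 = b2
byte 7: 32 ⊕ e8 = da
byte 8: 81 ⊕ 7a = fb
byte 9: 43 ⊕ 71 = 32
byte 10: da ⊕ a9 = 73
byte 11: 29 ⊕ 2b = 02
byte 12: 84 ⊕ 8f = 0b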